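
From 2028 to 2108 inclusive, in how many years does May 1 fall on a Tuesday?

13

Track May 1's weekday year by year (advancing +1, or +2 across a Feb 29):
  2028: Mon  2029: Tue (+1) ✓  2030: Wed (+1)  2031: Thu (+1)  2032: Sat (+2)
  2033: Sun (+1)  2034: Mon (+1)  2035: Tue (+1) ✓  2036: Thu (+2)  2037: Fri (+1)
  2038: Sat (+1)  2039: Sun (+1)  2040: Tue (+2) ✓  2041: Wed (+1)  … (53 more years) …
  2095: Sun (+1)  2096: Tue (+2) ✓  2097: Wed (+1)  2098: Thu (+1)  2099: Fri (+1)
  2100: Sat (+1)  2101: Sun (+1)  2102: Mon (+1)  2103: Tue (+1) ✓  2104: Thu (+2)
  2105: Fri (+1)  2106: Sat (+1)  2107: Sun (+1)  2108: Tue (+2) ✓
Tuesday years: 2029, 2035, 2040, 2046, 2057, 2063, 2068, 2074, 2085, 2091, 2096, 2103, 2108 — 13 in total.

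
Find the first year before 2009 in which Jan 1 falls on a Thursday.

Jan 1 advances by 2 weekdays after a leap year and by 1 after a common year.
2009: Jan 1 is Thursday.
2008: Tuesday (leap)
2007: Monday
2006: Sunday
2005: Saturday
2004: Thursday (leap)
2004 begins on a Thursday

2004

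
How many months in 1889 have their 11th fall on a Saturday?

1

Check the 11th of each month of 1889: Jan 11: Fri, Feb 11: Mon, Mar 11: Mon, Apr 11: Thu, May 11: Sat, Jun 11: Tue, Jul 11: Thu, Aug 11: Sun, Sep 11: Wed, Oct 11: Fri, Nov 11: Mon, Dec 11: Wed.
Saturday occurs in May — 1 month.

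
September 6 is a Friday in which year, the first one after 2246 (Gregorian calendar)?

2250

From one year to the next, a fixed date's weekday advances by 1, or by 2 when a Feb 29 lies between the two dates.
2246: September 6 is Sunday.
2247: Monday (+1)
2248: Wednesday (+2)
2249: Thursday (+1)
2250: Friday (+1)
September 6 falls on a Friday in 2250.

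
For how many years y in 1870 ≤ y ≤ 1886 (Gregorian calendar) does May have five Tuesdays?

7

May has 31 days; it has five Tuesdays when Tuesday falls among the first (month-length − 28) days — i.e. when May 1 is one of Tuesday/Monday/Sunday.
May 1 by year: 1870:Sun✓ 1871:Mon✓ 1872:Wed 1873:Thu 1874:Fri 1875:Sat 1876:Mon✓ 1877:Tue✓ 1878:Wed 1879:Thu 1880:Sat 1881:Sun✓ 1882:Mon✓ 1883:Tue✓ 1884:Thu 1885:Fri 1886:Sat
Years with five Tuesdays: 1870, 1871, 1876, 1877, 1881, 1882, 1883 → 7.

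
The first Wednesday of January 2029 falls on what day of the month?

3

January 1, 2029 is a Monday, so the first Wednesday is the 3rd.
The first Wednesday is 3 + 0 = 3.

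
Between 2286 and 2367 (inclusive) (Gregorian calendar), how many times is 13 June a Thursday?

Track 13 June's weekday year by year (advancing +1, or +2 across a Feb 29):
  2286: Sun  2287: Mon (+1)  2288: Wed (+2)  2289: Thu (+1) ✓  2290: Fri (+1)
  2291: Sat (+1)  2292: Mon (+2)  2293: Tue (+1)  2294: Wed (+1)  2295: Thu (+1) ✓
  2296: Sat (+2)  2297: Sun (+1)  2298: Mon (+1)  2299: Tue (+1)  … (54 more years) …
  2354: Sun (+1)  2355: Mon (+1)  2356: Wed (+2)  2357: Thu (+1) ✓  2358: Fri (+1)
  2359: Sat (+1)  2360: Mon (+2)  2361: Tue (+1)  2362: Wed (+1)  2363: Thu (+1) ✓
  2364: Sat (+2)  2365: Sun (+1)  2366: Mon (+1)  2367: Tue (+1)
Thursday years: 2289, 2295, 2301, 2307, 2312, 2318, 2329, 2335, 2340, 2346, 2357, 2363 — 12 in total.

12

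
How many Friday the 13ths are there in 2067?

Check the 13th of each month of 2067: Jan 13: Thu, Feb 13: Sun, Mar 13: Sun, Apr 13: Wed, May 13: Fri, Jun 13: Mon, Jul 13: Wed, Aug 13: Sat, Sep 13: Tue, Oct 13: Thu, Nov 13: Sun, Dec 13: Tue.
Friday occurs in May — 1 month.

1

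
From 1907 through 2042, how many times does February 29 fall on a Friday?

5

Leap years in 1907–2042: 34 of them.
Feb 29 weekday advances by 5 (mod 7) from one leap year to the next four years later (or differs when a century non-leap intervenes).
Leap-day weekdays: 1908:Sat 1912:Thu 1916:Tue 1920:Sun 1924:Fri✓ 1928:Wed 1932:Mon 1936:Sat 1940:Thu 1944:Tue 1948:Sun 1952:Fri✓ 1956:Wed …(8 more)… 1992:Sat 1996:Thu 2000:Tue 2004:Sun 2008:Fri✓ 2012:Wed 2016:Mon 2020:Sat 2024:Thu 2028:Tue 2032:Sun 2036:Fri✓ 2040:Wed
Friday: 1924, 1952, 1980, 2008, 2036 → 5.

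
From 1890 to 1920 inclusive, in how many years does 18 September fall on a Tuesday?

Track 18 September's weekday year by year (advancing +1, or +2 across a Feb 29):
  1890: Thu  1891: Fri (+1)  1892: Sun (+2)  1893: Mon (+1)  1894: Tue (+1) ✓
  1895: Wed (+1)  1896: Fri (+2)  1897: Sat (+1)  1898: Sun (+1)  1899: Mon (+1)
  1900: Tue (+1) ✓  1901: Wed (+1)  1902: Thu (+1)  1903: Fri (+1)  … (3 more years) …
  1907: Wed (+1)  1908: Fri (+2)  1909: Sat (+1)  1910: Sun (+1)  1911: Mon (+1)
  1912: Wed (+2)  1913: Thu (+1)  1914: Fri (+1)  1915: Sat (+1)  1916: Mon (+2)
  1917: Tue (+1) ✓  1918: Wed (+1)  1919: Thu (+1)  1920: Sat (+2)
Tuesday years: 1894, 1900, 1906, 1917 — 4 in total.

4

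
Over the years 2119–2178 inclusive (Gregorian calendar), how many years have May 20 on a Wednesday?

Track May 20's weekday year by year (advancing +1, or +2 across a Feb 29):
  2119: Sat  2120: Mon (+2)  2121: Tue (+1)  2122: Wed (+1) ✓  2123: Thu (+1)
  2124: Sat (+2)  2125: Sun (+1)  2126: Mon (+1)  2127: Tue (+1)  2128: Thu (+2)
  2129: Fri (+1)  2130: Sat (+1)  2131: Sun (+1)  2132: Tue (+2)  … (32 more years) …
  2165: Mon (+1)  2166: Tue (+1)  2167: Wed (+1) ✓  2168: Fri (+2)  2169: Sat (+1)
  2170: Sun (+1)  2171: Mon (+1)  2172: Wed (+2) ✓  2173: Thu (+1)  2174: Fri (+1)
  2175: Sat (+1)  2176: Mon (+2)  2177: Tue (+1)  2178: Wed (+1) ✓
Wednesday years: 2122, 2133, 2139, 2144, 2150, 2161, 2167, 2172, 2178 — 9 in total.

9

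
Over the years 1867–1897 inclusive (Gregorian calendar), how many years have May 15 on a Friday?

Track May 15's weekday year by year (advancing +1, or +2 across a Feb 29):
  1867: Wed  1868: Fri (+2) ✓  1869: Sat (+1)  1870: Sun (+1)  1871: Mon (+1)
  1872: Wed (+2)  1873: Thu (+1)  1874: Fri (+1) ✓  1875: Sat (+1)  1876: Mon (+2)
  1877: Tue (+1)  1878: Wed (+1)  1879: Thu (+1)  1880: Sat (+2)  … (3 more years) …
  1884: Thu (+2)  1885: Fri (+1) ✓  1886: Sat (+1)  1887: Sun (+1)  1888: Tue (+2)
  1889: Wed (+1)  1890: Thu (+1)  1891: Fri (+1) ✓  1892: Sun (+2)  1893: Mon (+1)
  1894: Tue (+1)  1895: Wed (+1)  1896: Fri (+2) ✓  1897: Sat (+1)
Friday years: 1868, 1874, 1885, 1891, 1896 — 5 in total.

5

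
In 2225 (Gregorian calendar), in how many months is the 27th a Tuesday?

Check the 27th of each month of 2225: Jan 27: Thu, Feb 27: Sun, Mar 27: Sun, Apr 27: Wed, May 27: Fri, Jun 27: Mon, Jul 27: Wed, Aug 27: Sat, Sep 27: Tue, Oct 27: Thu, Nov 27: Sun, Dec 27: Tue.
Tuesday occurs in September, December — 2 months.

2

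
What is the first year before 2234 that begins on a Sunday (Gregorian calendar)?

2232

Jan 1 advances by 2 weekdays after a leap year and by 1 after a common year.
2234: Jan 1 is Wednesday.
2233: Tuesday
2232: Sunday (leap)
2232 begins on a Sunday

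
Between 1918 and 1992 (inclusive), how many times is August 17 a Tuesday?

Track August 17's weekday year by year (advancing +1, or +2 across a Feb 29):
  1918: Sat  1919: Sun (+1)  1920: Tue (+2) ✓  1921: Wed (+1)  1922: Thu (+1)
  1923: Fri (+1)  1924: Sun (+2)  1925: Mon (+1)  1926: Tue (+1) ✓  1927: Wed (+1)
  1928: Fri (+2)  1929: Sat (+1)  1930: Sun (+1)  1931: Mon (+1)  … (47 more years) …
  1979: Fri (+1)  1980: Sun (+2)  1981: Mon (+1)  1982: Tue (+1) ✓  1983: Wed (+1)
  1984: Fri (+2)  1985: Sat (+1)  1986: Sun (+1)  1987: Mon (+1)  1988: Wed (+2)
  1989: Thu (+1)  1990: Fri (+1)  1991: Sat (+1)  1992: Mon (+2)
Tuesday years: 1920, 1926, 1937, 1943, 1948, 1954, 1965, 1971, 1976, 1982 — 10 in total.

10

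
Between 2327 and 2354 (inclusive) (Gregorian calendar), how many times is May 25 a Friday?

4

Track May 25's weekday year by year (advancing +1, or +2 across a Feb 29):
  2327: Wed  2328: Fri (+2) ✓  2329: Sat (+1)  2330: Sun (+1)  2331: Mon (+1)
  2332: Wed (+2)  2333: Thu (+1)  2334: Fri (+1) ✓  2335: Sat (+1)  2336: Mon (+2)
  2337: Tue (+1)  2338: Wed (+1)  2339: Thu (+1)  2340: Sat (+2)  2341: Sun (+1)
  2342: Mon (+1)  2343: Tue (+1)  2344: Thu (+2)  2345: Fri (+1) ✓  2346: Sat (+1)
  2347: Sun (+1)  2348: Tue (+2)  2349: Wed (+1)  2350: Thu (+1)  2351: Fri (+1) ✓
  2352: Sun (+2)  2353: Mon (+1)  2354: Tue (+1)
Friday years: 2328, 2334, 2345, 2351 — 4 in total.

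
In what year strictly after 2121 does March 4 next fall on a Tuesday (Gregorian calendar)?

From one year to the next, a fixed date's weekday advances by 1, or by 2 when a Feb 29 lies between the two dates.
2121: March 4 is Tuesday.
2122: Wednesday (+1)
2123: Thursday (+1)
2124: Saturday (+2)
2125: Sunday (+1)
2126: Monday (+1)
2127: Tuesday (+1)
March 4 falls on a Tuesday in 2127.

2127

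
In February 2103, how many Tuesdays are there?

February 2103 has 28 days and begins on Thursday.
The first Tuesday is February 6.
Tuesdays fall on 6, 13, 20, 27 — that's 4.

4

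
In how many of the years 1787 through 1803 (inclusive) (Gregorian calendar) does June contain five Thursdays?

June has 30 days; it has five Thursdays when Thursday falls among the first (month-length − 28) days — i.e. when June 1 is one of Thursday/Wednesday.
June 1 by year: 1787:Fri 1788:Sun 1789:Mon 1790:Tue 1791:Wed✓ 1792:Fri 1793:Sat 1794:Sun 1795:Mon 1796:Wed✓ 1797:Thu✓ 1798:Fri 1799:Sat 1800:Sun 1801:Mon 1802:Tue 1803:Wed✓
Years with five Thursdays: 1791, 1796, 1797, 1803 → 4.

4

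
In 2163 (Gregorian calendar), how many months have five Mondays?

A month of length L has five Mondays iff its first Monday is on day ≤ L−28 (so day 1–3 in a 31-day month, 1–2 in a 30-day month, day 1 in a leap February).
Checking each month of 2163: Jan starts Sat (31d) ✓; Feb starts Tue (28d); Mar starts Tue (31d); Apr starts Fri (30d); May starts Sun (31d) ✓; Jun starts Wed (30d); Jul starts Fri (31d); Aug starts Mon (31d) ✓; Sep starts Thu (30d); Oct starts Sat (31d) ✓; Nov starts Tue (30d); Dec starts Thu (31d).
Five-Monday months: January, May, August, October → 4.

4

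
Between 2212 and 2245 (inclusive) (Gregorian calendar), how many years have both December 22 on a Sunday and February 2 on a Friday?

2

Check each year's weekday for December 22 and February 2:
  2212: Tue/Sun  2213: Wed/Tue  2214: Thu/Wed  2215: Fri/Thu  2216: Sun/Fri ✓  2217: Mon/Sun  2218: Tue/Mon  2219: Wed/Tue  2220: Fri/Wed  2221: Sat/Fri  2222: Sun/Sat  2223: Mon/Sun  2224: Wed/Mon  2225: Thu/Wed  …(6 more)…  2232: Sat/Thu  2233: Sun/Sat  2234: Mon/Sun  2235: Tue/Mon  2236: Thu/Tue  2237: Fri/Thu  2238: Sat/Fri  2239: Sun/Sat  2240: Tue/Sun  2241: Wed/Tue  2242: Thu/Wed  2243: Fri/Thu  2244: Sun/Fri ✓  2245: Mon/Sun
Both conditions hold in: 2216, 2244 — 2.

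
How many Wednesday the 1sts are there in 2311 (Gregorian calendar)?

Check the 1st of each month of 2311: Jan 1: Sun, Feb 1: Wed, Mar 1: Wed, Apr 1: Sat, May 1: Mon, Jun 1: Thu, Jul 1: Sat, Aug 1: Tue, Sep 1: Fri, Oct 1: Sun, Nov 1: Wed, Dec 1: Fri.
Wednesday occurs in February, March, November — 3 months.

3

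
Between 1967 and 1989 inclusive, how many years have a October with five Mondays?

October has 31 days; it has five Mondays when Monday falls among the first (month-length − 28) days — i.e. when October 1 is one of Monday/Sunday/Saturday.
October 1 by year: 1967:Sun✓ 1968:Tue 1969:Wed 1970:Thu 1971:Fri 1972:Sun✓ 1973:Mon✓ 1974:Tue 1975:Wed 1976:Fri 1977:Sat✓ 1978:Sun✓ 1979:Mon✓ 1980:Wed 1981:Thu 1982:Fri 1983:Sat✓ 1984:Mon✓ 1985:Tue 1986:Wed 1987:Thu 1988:Sat✓ 1989:Sun✓
Years with five Mondays: 1967, 1972, 1973, 1977, 1978, 1979, 1983, 1984, 1988, 1989 → 10.

10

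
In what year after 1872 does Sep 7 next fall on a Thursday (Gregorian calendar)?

1876

From one year to the next, a fixed date's weekday advances by 1, or by 2 when a Feb 29 lies between the two dates.
1872: September 7 is Saturday.
1873: Sunday (+1)
1874: Monday (+1)
1875: Tuesday (+1)
1876: Thursday (+2)
Sep 7 falls on a Thursday in 1876.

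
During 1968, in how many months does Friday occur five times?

A month of length L has five Fridays iff its first Friday is on day ≤ L−28 (so day 1–3 in a 31-day month, 1–2 in a 30-day month, day 1 in a leap February).
Checking each month of 1968: Jan starts Mon (31d); Feb starts Thu (29d); Mar starts Fri (31d) ✓; Apr starts Mon (30d); May starts Wed (31d) ✓; Jun starts Sat (30d); Jul starts Mon (31d); Aug starts Thu (31d) ✓; Sep starts Sun (30d); Oct starts Tue (31d); Nov starts Fri (30d) ✓; Dec starts Sun (31d).
Five-Friday months: March, May, August, November → 4.

4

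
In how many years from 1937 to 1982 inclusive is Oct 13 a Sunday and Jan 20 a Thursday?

0

Check each year's weekday for Oct 13 and Jan 20:
  1937: Wed/Wed  1938: Thu/Thu  1939: Fri/Fri  1940: Sun/Sat  1941: Mon/Mon  1942: Tue/Tue  1943: Wed/Wed  1944: Fri/Thu  1945: Sat/Sat  1946: Sun/Sun  1947: Mon/Mon  1948: Wed/Tue  1949: Thu/Thu  1950: Fri/Fri  …(18 more)…  1969: Mon/Mon  1970: Tue/Tue  1971: Wed/Wed  1972: Fri/Thu  1973: Sat/Sat  1974: Sun/Sun  1975: Mon/Mon  1976: Wed/Tue  1977: Thu/Thu  1978: Fri/Fri  1979: Sat/Sat  1980: Mon/Sun  1981: Tue/Tue  1982: Wed/Wed
Both conditions hold in: no year — 0.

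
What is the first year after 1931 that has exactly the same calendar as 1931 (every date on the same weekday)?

1942

Two years share a calendar iff Jan 1 falls on the same weekday and both are leap or both are common. 1931: Jan 1 is Thursday, common year.
1932: Jan 1 Friday, leap
1933: Jan 1 Sunday, common
1934: Jan 1 Monday, common
1935: Jan 1 Tuesday, common
1936: Jan 1 Wednesday, leap
1937: Jan 1 Friday, common
1938: Jan 1 Saturday, common
1939: Jan 1 Sunday, common
1940: Jan 1 Monday, leap
1941: Jan 1 Wednesday, common
1942: Jan 1 Thursday, common
1942 matches on both conditions.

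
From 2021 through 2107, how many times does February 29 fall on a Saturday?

2

Leap years in 2021–2107: 20 of them.
Feb 29 weekday advances by 5 (mod 7) from one leap year to the next four years later (or differs when a century non-leap intervenes).
Leap-day weekdays: 2024:Thu 2028:Tue 2032:Sun 2036:Fri 2040:Wed 2044:Mon 2048:Sat✓ 2052:Thu 2056:Tue 2060:Sun 2064:Fri 2068:Wed 2072:Mon 2076:Sat✓ 2080:Thu 2084:Tue 2088:Sun 2092:Fri 2096:Wed 2104:Fri
Saturday: 2048, 2076 → 2.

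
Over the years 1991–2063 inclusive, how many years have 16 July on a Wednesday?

10

Track 16 July's weekday year by year (advancing +1, or +2 across a Feb 29):
  1991: Tue  1992: Thu (+2)  1993: Fri (+1)  1994: Sat (+1)  1995: Sun (+1)
  1996: Tue (+2)  1997: Wed (+1) ✓  1998: Thu (+1)  1999: Fri (+1)  2000: Sun (+2)
  2001: Mon (+1)  2002: Tue (+1)  2003: Wed (+1) ✓  2004: Fri (+2)  … (45 more years) …
  2050: Sat (+1)  2051: Sun (+1)  2052: Tue (+2)  2053: Wed (+1) ✓  2054: Thu (+1)
  2055: Fri (+1)  2056: Sun (+2)  2057: Mon (+1)  2058: Tue (+1)  2059: Wed (+1) ✓
  2060: Fri (+2)  2061: Sat (+1)  2062: Sun (+1)  2063: Mon (+1)
Wednesday years: 1997, 2003, 2008, 2014, 2025, 2031, 2036, 2042, 2053, 2059 — 10 in total.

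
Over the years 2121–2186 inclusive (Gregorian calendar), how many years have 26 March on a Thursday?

9

Track 26 March's weekday year by year (advancing +1, or +2 across a Feb 29):
  2121: Wed  2122: Thu (+1) ✓  2123: Fri (+1)  2124: Sun (+2)  2125: Mon (+1)
  2126: Tue (+1)  2127: Wed (+1)  2128: Fri (+2)  2129: Sat (+1)  2130: Sun (+1)
  2131: Mon (+1)  2132: Wed (+2)  2133: Thu (+1) ✓  2134: Fri (+1)  … (38 more years) …
  2173: Fri (+1)  2174: Sat (+1)  2175: Sun (+1)  2176: Tue (+2)  2177: Wed (+1)
  2178: Thu (+1) ✓  2179: Fri (+1)  2180: Sun (+2)  2181: Mon (+1)  2182: Tue (+1)
  2183: Wed (+1)  2184: Fri (+2)  2185: Sat (+1)  2186: Sun (+1)
Thursday years: 2122, 2133, 2139, 2144, 2150, 2161, 2167, 2172, 2178 — 9 in total.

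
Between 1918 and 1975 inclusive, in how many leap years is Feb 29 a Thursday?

2

Leap years in 1918–1975: 14 of them.
Feb 29 weekday advances by 5 (mod 7) from one leap year to the next four years later (or differs when a century non-leap intervenes).
Leap-day weekdays: 1920:Sun 1924:Fri 1928:Wed 1932:Mon 1936:Sat 1940:Thu✓ 1944:Tue 1948:Sun 1952:Fri 1956:Wed 1960:Mon 1964:Sat 1968:Thu✓ 1972:Tue
Thursday: 1940, 1968 → 2.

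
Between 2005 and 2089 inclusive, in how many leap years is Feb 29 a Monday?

3

Leap years in 2005–2089: 21 of them.
Feb 29 weekday advances by 5 (mod 7) from one leap year to the next four years later (or differs when a century non-leap intervenes).
Leap-day weekdays: 2008:Fri 2012:Wed 2016:Mon✓ 2020:Sat 2024:Thu 2028:Tue 2032:Sun 2036:Fri 2040:Wed 2044:Mon✓ 2048:Sat 2052:Thu 2056:Tue 2060:Sun 2064:Fri 2068:Wed 2072:Mon✓ 2076:Sat 2080:Thu 2084:Tue 2088:Sun
Monday: 2016, 2044, 2072 → 3.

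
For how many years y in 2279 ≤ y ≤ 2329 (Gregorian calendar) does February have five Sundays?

February has 28 days (29 in leap years); it has five Sundays when Sunday falls among the first (month-length − 28) days — i.e. when February 1 is Sunday in a leap year (never in a common year).
February 1 by year: 2279:Sat 2280:Sun✓ 2281:Tue 2282:Wed 2283:Thu 2284:Fri 2285:Sun 2286:Mon 2287:Tue 2288:Wed 2289:Fri 2290:Sat 2291:Sun 2292:Mon 2293:Wed …(21 more)… 2315:Mon 2316:Tue 2317:Thu 2318:Fri 2319:Sat 2320:Sun✓ 2321:Tue 2322:Wed 2323:Thu 2324:Fri 2325:Sun 2326:Mon 2327:Tue 2328:Wed 2329:Fri
Years with five Sundays: 2280, 2320 → 2.

2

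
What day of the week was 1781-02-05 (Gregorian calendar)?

January 1, 1781 is a Monday.
February 5 is day 36 of the year, i.e. 35 days after Jan 1.
35 mod 7 = 0, so advance 0 weekdays from Monday: Monday.

Monday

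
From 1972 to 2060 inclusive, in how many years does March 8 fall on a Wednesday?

Track March 8's weekday year by year (advancing +1, or +2 across a Feb 29):
  1972: Wed ✓  1973: Thu (+1)  1974: Fri (+1)  1975: Sat (+1)  1976: Mon (+2)
  1977: Tue (+1)  1978: Wed (+1) ✓  1979: Thu (+1)  1980: Sat (+2)  1981: Sun (+1)
  1982: Mon (+1)  1983: Tue (+1)  1984: Thu (+2)  1985: Fri (+1)  … (61 more years) …
  2047: Fri (+1)  2048: Sun (+2)  2049: Mon (+1)  2050: Tue (+1)  2051: Wed (+1) ✓
  2052: Fri (+2)  2053: Sat (+1)  2054: Sun (+1)  2055: Mon (+1)  2056: Wed (+2) ✓
  2057: Thu (+1)  2058: Fri (+1)  2059: Sat (+1)  2060: Mon (+2)
Wednesday years: 1972, 1978, 1989, 1995, 2000, 2006, 2017, 2023, 2028, 2034, 2045, 2051, 2056 — 13 in total.

13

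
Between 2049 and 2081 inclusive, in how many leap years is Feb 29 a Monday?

Leap years in 2049–2081: 8 of them.
Feb 29 weekday advances by 5 (mod 7) from one leap year to the next four years later (or differs when a century non-leap intervenes).
Leap-day weekdays: 2052:Thu 2056:Tue 2060:Sun 2064:Fri 2068:Wed 2072:Mon✓ 2076:Sat 2080:Thu
Monday: 2072 → 1.

1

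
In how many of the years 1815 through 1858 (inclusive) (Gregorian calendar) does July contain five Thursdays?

July has 31 days; it has five Thursdays when Thursday falls among the first (month-length − 28) days — i.e. when July 1 is one of Thursday/Wednesday/Tuesday.
July 1 by year: 1815:Sat 1816:Mon 1817:Tue✓ 1818:Wed✓ 1819:Thu✓ 1820:Sat 1821:Sun 1822:Mon 1823:Tue✓ 1824:Thu✓ 1825:Fri 1826:Sat 1827:Sun 1828:Tue✓ 1829:Wed✓ …(14 more)… 1844:Mon 1845:Tue✓ 1846:Wed✓ 1847:Thu✓ 1848:Sat 1849:Sun 1850:Mon 1851:Tue✓ 1852:Thu✓ 1853:Fri 1854:Sat 1855:Sun 1856:Tue✓ 1857:Wed✓ 1858:Thu✓
Years with five Thursdays: 1817, 1818, 1819, 1823, 1824, 1828, 1829, 1830, 1834, 1835, 1840, 1841, 1845, 1846, 1847, 1851, 1852, 1856, 1857, 1858 → 20.

20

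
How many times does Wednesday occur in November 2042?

4

November 2042 has 30 days and begins on Saturday.
The first Wednesday is November 5.
Wednesdays fall on 5, 12, 19, 26 — that's 4.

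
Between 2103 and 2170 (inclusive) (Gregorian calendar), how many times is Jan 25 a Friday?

10

Track Jan 25's weekday year by year (advancing +1, or +2 across a Feb 29):
  2103: Thu  2104: Fri (+1) ✓  2105: Sun (+2)  2106: Mon (+1)  2107: Tue (+1)
  2108: Wed (+1)  2109: Fri (+2) ✓  2110: Sat (+1)  2111: Sun (+1)  2112: Mon (+1)
  2113: Wed (+2)  2114: Thu (+1)  2115: Fri (+1) ✓  2116: Sat (+1)  … (40 more years) …
  2157: Tue (+2)  2158: Wed (+1)  2159: Thu (+1)  2160: Fri (+1) ✓  2161: Sun (+2)
  2162: Mon (+1)  2163: Tue (+1)  2164: Wed (+1)  2165: Fri (+2) ✓  2166: Sat (+1)
  2167: Sun (+1)  2168: Mon (+1)  2169: Wed (+2)  2170: Thu (+1)
Friday years: 2104, 2109, 2115, 2126, 2132, 2137, 2143, 2154, 2160, 2165 — 10 in total.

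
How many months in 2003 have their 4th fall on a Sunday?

1

Check the 4th of each month of 2003: Jan 4: Sat, Feb 4: Tue, Mar 4: Tue, Apr 4: Fri, May 4: Sun, Jun 4: Wed, Jul 4: Fri, Aug 4: Mon, Sep 4: Thu, Oct 4: Sat, Nov 4: Tue, Dec 4: Thu.
Sunday occurs in May — 1 month.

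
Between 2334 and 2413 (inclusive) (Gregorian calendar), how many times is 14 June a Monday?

12

Track 14 June's weekday year by year (advancing +1, or +2 across a Feb 29):
  2334: Thu  2335: Fri (+1)  2336: Sun (+2)  2337: Mon (+1) ✓  2338: Tue (+1)
  2339: Wed (+1)  2340: Fri (+2)  2341: Sat (+1)  2342: Sun (+1)  2343: Mon (+1) ✓
  2344: Wed (+2)  2345: Thu (+1)  2346: Fri (+1)  2347: Sat (+1)  … (52 more years) …
  2400: Wed (+2)  2401: Thu (+1)  2402: Fri (+1)  2403: Sat (+1)  2404: Mon (+2) ✓
  2405: Tue (+1)  2406: Wed (+1)  2407: Thu (+1)  2408: Sat (+2)  2409: Sun (+1)
  2410: Mon (+1) ✓  2411: Tue (+1)  2412: Thu (+2)  2413: Fri (+1)
Monday years: 2337, 2343, 2348, 2354, 2365, 2371, 2376, 2382, 2393, 2399, 2404, 2410 — 12 in total.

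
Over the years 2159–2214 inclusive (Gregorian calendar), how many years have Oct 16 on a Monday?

6

Track Oct 16's weekday year by year (advancing +1, or +2 across a Feb 29):
  2159: Tue  2160: Thu (+2)  2161: Fri (+1)  2162: Sat (+1)  2163: Sun (+1)
  2164: Tue (+2)  2165: Wed (+1)  2166: Thu (+1)  2167: Fri (+1)  2168: Sun (+2)
  2169: Mon (+1) ✓  2170: Tue (+1)  2171: Wed (+1)  2172: Fri (+2)  … (28 more years) …
  2201: Fri (+1)  2202: Sat (+1)  2203: Sun (+1)  2204: Tue (+2)  2205: Wed (+1)
  2206: Thu (+1)  2207: Fri (+1)  2208: Sun (+2)  2209: Mon (+1) ✓  2210: Tue (+1)
  2211: Wed (+1)  2212: Fri (+2)  2213: Sat (+1)  2214: Sun (+1)
Monday years: 2169, 2175, 2180, 2186, 2197, 2209 — 6 in total.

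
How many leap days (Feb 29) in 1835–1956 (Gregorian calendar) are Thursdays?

Leap years in 1835–1956: 30 of them.
Feb 29 weekday advances by 5 (mod 7) from one leap year to the next four years later (or differs when a century non-leap intervenes).
Leap-day weekdays: 1836:Mon 1840:Sat 1844:Thu✓ 1848:Tue 1852:Sun 1856:Fri 1860:Wed 1864:Mon 1868:Sat 1872:Thu✓ 1876:Tue 1880:Sun 1884:Fri …(4 more)… 1908:Sat 1912:Thu✓ 1916:Tue 1920:Sun 1924:Fri 1928:Wed 1932:Mon 1936:Sat 1940:Thu✓ 1944:Tue 1948:Sun 1952:Fri 1956:Wed
Thursday: 1844, 1872, 1912, 1940 → 4.

4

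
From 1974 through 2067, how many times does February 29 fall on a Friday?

4

Leap years in 1974–2067: 23 of them.
Feb 29 weekday advances by 5 (mod 7) from one leap year to the next four years later (or differs when a century non-leap intervenes).
Leap-day weekdays: 1976:Sun 1980:Fri✓ 1984:Wed 1988:Mon 1992:Sat 1996:Thu 2000:Tue 2004:Sun 2008:Fri✓ 2012:Wed 2016:Mon 2020:Sat 2024:Thu 2028:Tue 2032:Sun 2036:Fri✓ 2040:Wed 2044:Mon 2048:Sat 2052:Thu 2056:Tue 2060:Sun 2064:Fri✓
Friday: 1980, 2008, 2036, 2064 → 4.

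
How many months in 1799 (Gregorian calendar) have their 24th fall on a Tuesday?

2

Check the 24th of each month of 1799: Jan 24: Thu, Feb 24: Sun, Mar 24: Sun, Apr 24: Wed, May 24: Fri, Jun 24: Mon, Jul 24: Wed, Aug 24: Sat, Sep 24: Tue, Oct 24: Thu, Nov 24: Sun, Dec 24: Tue.
Tuesday occurs in September, December — 2 months.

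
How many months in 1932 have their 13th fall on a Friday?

Check the 13th of each month of 1932: Jan 13: Wed, Feb 13: Sat, Mar 13: Sun, Apr 13: Wed, May 13: Fri, Jun 13: Mon, Jul 13: Wed, Aug 13: Sat, Sep 13: Tue, Oct 13: Thu, Nov 13: Sun, Dec 13: Tue.
Friday occurs in May — 1 month.

1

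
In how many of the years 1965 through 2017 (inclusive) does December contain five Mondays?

December has 31 days; it has five Mondays when Monday falls among the first (month-length − 28) days — i.e. when December 1 is one of Monday/Sunday/Saturday.
December 1 by year: 1965:Wed 1966:Thu 1967:Fri 1968:Sun✓ 1969:Mon✓ 1970:Tue 1971:Wed 1972:Fri 1973:Sat✓ 1974:Sun✓ 1975:Mon✓ 1976:Wed 1977:Thu 1978:Fri 1979:Sat✓ …(23 more)… 2003:Mon✓ 2004:Wed 2005:Thu 2006:Fri 2007:Sat✓ 2008:Mon✓ 2009:Tue 2010:Wed 2011:Thu 2012:Sat✓ 2013:Sun✓ 2014:Mon✓ 2015:Tue 2016:Thu 2017:Fri
Years with five Mondays: 1968, 1969, 1973, 1974, 1975, 1979, 1980, 1984, 1985, 1986, 1990, 1991, 1996, 1997, 2001, 2002, 2003, 2007, 2008, 2012, 2013, 2014 → 22.

22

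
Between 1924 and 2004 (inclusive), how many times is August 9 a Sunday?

12

Track August 9's weekday year by year (advancing +1, or +2 across a Feb 29):
  1924: Sat  1925: Sun (+1) ✓  1926: Mon (+1)  1927: Tue (+1)  1928: Thu (+2)
  1929: Fri (+1)  1930: Sat (+1)  1931: Sun (+1) ✓  1932: Tue (+2)  1933: Wed (+1)
  1934: Thu (+1)  1935: Fri (+1)  1936: Sun (+2) ✓  1937: Mon (+1)  … (53 more years) …
  1991: Fri (+1)  1992: Sun (+2) ✓  1993: Mon (+1)  1994: Tue (+1)  1995: Wed (+1)
  1996: Fri (+2)  1997: Sat (+1)  1998: Sun (+1) ✓  1999: Mon (+1)  2000: Wed (+2)
  2001: Thu (+1)  2002: Fri (+1)  2003: Sat (+1)  2004: Mon (+2)
Sunday years: 1925, 1931, 1936, 1942, 1953, 1959, 1964, 1970, 1981, 1987, 1992, 1998 — 12 in total.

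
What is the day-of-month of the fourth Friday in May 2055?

28

May 1, 2055 is a Saturday, so the first Friday is the 7th.
The fourth Friday is 7 + 21 = 28.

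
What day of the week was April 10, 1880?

January 1, 1880 is a Thursday.
April 10 is day 101 of the year, i.e. 100 days after Jan 1.
100 mod 7 = 2, so advance 2 weekdays from Thursday: Saturday.

Saturday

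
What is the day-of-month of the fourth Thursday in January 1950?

January 1, 1950 is a Sunday, so the first Thursday is the 5th.
The fourth Thursday is 5 + 21 = 26.

26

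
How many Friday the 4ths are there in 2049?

1

Check the 4th of each month of 2049: Jan 4: Mon, Feb 4: Thu, Mar 4: Thu, Apr 4: Sun, May 4: Tue, Jun 4: Fri, Jul 4: Sun, Aug 4: Wed, Sep 4: Sat, Oct 4: Mon, Nov 4: Thu, Dec 4: Sat.
Friday occurs in June — 1 month.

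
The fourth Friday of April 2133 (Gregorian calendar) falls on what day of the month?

April 1, 2133 is a Wednesday, so the first Friday is the 3rd.
The fourth Friday is 3 + 21 = 24.

24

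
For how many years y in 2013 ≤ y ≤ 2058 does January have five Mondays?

January has 31 days; it has five Mondays when Monday falls among the first (month-length − 28) days — i.e. when January 1 is one of Monday/Sunday/Saturday.
January 1 by year: 2013:Tue 2014:Wed 2015:Thu 2016:Fri 2017:Sun✓ 2018:Mon✓ 2019:Tue 2020:Wed 2021:Fri 2022:Sat✓ 2023:Sun✓ 2024:Mon✓ 2025:Wed 2026:Thu 2027:Fri …(16 more)… 2044:Fri 2045:Sun✓ 2046:Mon✓ 2047:Tue 2048:Wed 2049:Fri 2050:Sat✓ 2051:Sun✓ 2052:Mon✓ 2053:Wed 2054:Thu 2055:Fri 2056:Sat✓ 2057:Mon✓ 2058:Tue
Years with five Mondays: 2017, 2018, 2022, 2023, 2024, 2028, 2029, 2033, 2034, 2035, 2039, 2040, 2045, 2046, 2050, 2051, 2052, 2056, 2057 → 19.

19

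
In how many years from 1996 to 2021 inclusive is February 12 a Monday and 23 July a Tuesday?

Check each year's weekday for February 12 and 23 July:
  1996: Mon/Tue ✓  1997: Wed/Wed  1998: Thu/Thu  1999: Fri/Fri  2000: Sat/Sun  2001: Mon/Mon  2002: Tue/Tue  2003: Wed/Wed  2004: Thu/Fri  2005: Sat/Sat  2006: Sun/Sun  2007: Mon/Mon  2008: Tue/Wed  2009: Thu/Thu  2010: Fri/Fri  2011: Sat/Sat  2012: Sun/Mon  2013: Tue/Tue  2014: Wed/Wed  2015: Thu/Thu  2016: Fri/Sat  2017: Sun/Sun  2018: Mon/Mon  2019: Tue/Tue  2020: Wed/Thu  2021: Fri/Fri
Both conditions hold in: 1996 — 1.

1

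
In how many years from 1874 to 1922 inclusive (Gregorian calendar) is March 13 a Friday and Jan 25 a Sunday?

Check each year's weekday for March 13 and Jan 25:
  1874: Fri/Sun ✓  1875: Sat/Mon  1876: Mon/Tue  1877: Tue/Thu  1878: Wed/Fri  1879: Thu/Sat  1880: Sat/Sun  1881: Sun/Tue  1882: Mon/Wed  1883: Tue/Thu  1884: Thu/Fri  1885: Fri/Sun ✓  1886: Sat/Mon  1887: Sun/Tue  …(21 more)…  1909: Sat/Mon  1910: Sun/Tue  1911: Mon/Wed  1912: Wed/Thu  1913: Thu/Sat  1914: Fri/Sun ✓  1915: Sat/Mon  1916: Mon/Tue  1917: Tue/Thu  1918: Wed/Fri  1919: Thu/Sat  1920: Sat/Sun  1921: Sun/Tue  1922: Mon/Wed
Both conditions hold in: 1874, 1885, 1891, 1903, 1914 — 5.

5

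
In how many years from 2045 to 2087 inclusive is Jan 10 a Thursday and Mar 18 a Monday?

Check each year's weekday for Jan 10 and Mar 18:
  2045: Tue/Sat  2046: Wed/Sun  2047: Thu/Mon ✓  2048: Fri/Wed  2049: Sun/Thu  2050: Mon/Fri  2051: Tue/Sat  2052: Wed/Mon  2053: Fri/Tue  2054: Sat/Wed  2055: Sun/Thu  2056: Mon/Sat  2057: Wed/Sun  2058: Thu/Mon ✓  …(15 more)…  2074: Wed/Sun  2075: Thu/Mon ✓  2076: Fri/Wed  2077: Sun/Thu  2078: Mon/Fri  2079: Tue/Sat  2080: Wed/Mon  2081: Fri/Tue  2082: Sat/Wed  2083: Sun/Thu  2084: Mon/Sat  2085: Wed/Sun  2086: Thu/Mon ✓  2087: Fri/Tue
Both conditions hold in: 2047, 2058, 2069, 2075, 2086 — 5.

5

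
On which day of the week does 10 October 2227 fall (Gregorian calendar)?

January 1, 2227 is a Monday.
October 10 is day 283 of the year, i.e. 282 days after Jan 1.
282 mod 7 = 2, so advance 2 weekdays from Monday: Wednesday.

Wednesday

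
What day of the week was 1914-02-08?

Sunday

January 1, 1914 is a Thursday.
February 8 is day 39 of the year, i.e. 38 days after Jan 1.
38 mod 7 = 3, so advance 3 weekdays from Thursday: Sunday.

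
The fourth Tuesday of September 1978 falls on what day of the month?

26

September 1, 1978 is a Friday, so the first Tuesday is the 5th.
The fourth Tuesday is 5 + 21 = 26.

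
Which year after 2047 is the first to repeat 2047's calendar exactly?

2058

Two years share a calendar iff Jan 1 falls on the same weekday and both are leap or both are common. 2047: Jan 1 is Tuesday, common year.
2048: Jan 1 Wednesday, leap
2049: Jan 1 Friday, common
2050: Jan 1 Saturday, common
2051: Jan 1 Sunday, common
2052: Jan 1 Monday, leap
2053: Jan 1 Wednesday, common
2054: Jan 1 Thursday, common
2055: Jan 1 Friday, common
2056: Jan 1 Saturday, leap
2057: Jan 1 Monday, common
2058: Jan 1 Tuesday, common
2058 matches on both conditions.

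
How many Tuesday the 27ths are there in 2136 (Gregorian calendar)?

2

Check the 27th of each month of 2136: Jan 27: Fri, Feb 27: Mon, Mar 27: Tue, Apr 27: Fri, May 27: Sun, Jun 27: Wed, Jul 27: Fri, Aug 27: Mon, Sep 27: Thu, Oct 27: Sat, Nov 27: Tue, Dec 27: Thu.
Tuesday occurs in March, November — 2 months.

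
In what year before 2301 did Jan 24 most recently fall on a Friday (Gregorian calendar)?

From one year to the next, a fixed date's weekday advances by 1, or by 2 when a Feb 29 lies between the two dates.
2301: January 24 is Thursday.
2300: Wednesday (−1)
2299: Tuesday (−1)
2298: Monday (−1)
2297: Sunday (−1)
2296: Friday (−2)
Jan 24 falls on a Friday in 2296.

2296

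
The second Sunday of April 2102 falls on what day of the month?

9

April 1, 2102 is a Saturday, so the first Sunday is the 2nd.
The second Sunday is 2 + 7 = 9.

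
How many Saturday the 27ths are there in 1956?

Check the 27th of each month of 1956: Jan 27: Fri, Feb 27: Mon, Mar 27: Tue, Apr 27: Fri, May 27: Sun, Jun 27: Wed, Jul 27: Fri, Aug 27: Mon, Sep 27: Thu, Oct 27: Sat, Nov 27: Tue, Dec 27: Thu.
Saturday occurs in October — 1 month.

1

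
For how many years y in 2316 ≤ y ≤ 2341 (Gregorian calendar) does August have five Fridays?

12

August has 31 days; it has five Fridays when Friday falls among the first (month-length − 28) days — i.e. when August 1 is one of Friday/Thursday/Wednesday.
August 1 by year: 2316:Tue 2317:Wed✓ 2318:Thu✓ 2319:Fri✓ 2320:Sun 2321:Mon 2322:Tue 2323:Wed✓ 2324:Fri✓ 2325:Sat 2326:Sun 2327:Mon 2328:Wed✓ 2329:Thu✓ 2330:Fri✓ 2331:Sat 2332:Mon 2333:Tue 2334:Wed✓ 2335:Thu✓ 2336:Sat 2337:Sun 2338:Mon 2339:Tue 2340:Thu✓ 2341:Fri✓
Years with five Fridays: 2317, 2318, 2319, 2323, 2324, 2328, 2329, 2330, 2334, 2335, 2340, 2341 → 12.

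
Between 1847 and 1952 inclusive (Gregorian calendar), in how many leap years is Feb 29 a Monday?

Leap years in 1847–1952: 26 of them.
Feb 29 weekday advances by 5 (mod 7) from one leap year to the next four years later (or differs when a century non-leap intervenes).
Leap-day weekdays: 1848:Tue 1852:Sun 1856:Fri 1860:Wed 1864:Mon✓ 1868:Sat 1872:Thu 1876:Tue 1880:Sun 1884:Fri 1888:Wed 1892:Mon✓ 1896:Sat 1904:Mon✓ 1908:Sat 1912:Thu 1916:Tue 1920:Sun 1924:Fri 1928:Wed 1932:Mon✓ 1936:Sat 1940:Thu 1944:Tue 1948:Sun 1952:Fri
Monday: 1864, 1892, 1904, 1932 → 4.

4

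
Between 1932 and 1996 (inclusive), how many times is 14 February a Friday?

9

Track 14 February's weekday year by year (advancing +1, or +2 across a Feb 29):
  1932: Sun  1933: Tue (+2)  1934: Wed (+1)  1935: Thu (+1)  1936: Fri (+1) ✓
  1937: Sun (+2)  1938: Mon (+1)  1939: Tue (+1)  1940: Wed (+1)  1941: Fri (+2) ✓
  1942: Sat (+1)  1943: Sun (+1)  1944: Mon (+1)  1945: Wed (+2)  … (37 more years) …
  1983: Mon (+1)  1984: Tue (+1)  1985: Thu (+2)  1986: Fri (+1) ✓  1987: Sat (+1)
  1988: Sun (+1)  1989: Tue (+2)  1990: Wed (+1)  1991: Thu (+1)  1992: Fri (+1) ✓
  1993: Sun (+2)  1994: Mon (+1)  1995: Tue (+1)  1996: Wed (+1)
Friday years: 1936, 1941, 1947, 1958, 1964, 1969, 1975, 1986, 1992 — 9 in total.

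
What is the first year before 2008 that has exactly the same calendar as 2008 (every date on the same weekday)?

Two years share a calendar iff Jan 1 falls on the same weekday and both are leap or both are common. 2008: Jan 1 is Tuesday, leap year.
2007: Jan 1 Monday, common
2006: Jan 1 Sunday, common
2005: Jan 1 Saturday, common
2004: Jan 1 Thursday, leap
2003: Jan 1 Wednesday, common
2002: Jan 1 Tuesday, common
2001: Jan 1 Monday, common
2000: Jan 1 Saturday, leap
1999: Jan 1 Friday, common
1998: Jan 1 Thursday, common
1997: Jan 1 Wednesday, common
1996: Jan 1 Monday, leap
1995: Jan 1 Sunday, common
1994: Jan 1 Saturday, common
1993: Jan 1 Friday, common
1992: Jan 1 Wednesday, leap
1991: Jan 1 Tuesday, common
1990: Jan 1 Monday, common
1989: Jan 1 Sunday, common
1988: Jan 1 Friday, leap
1987: Jan 1 Thursday, common
1986: Jan 1 Wednesday, common
1985: Jan 1 Tuesday, common
1984: Jan 1 Sunday, leap
1983: Jan 1 Saturday, common
1982: Jan 1 Friday, common
1981: Jan 1 Thursday, common
1980: Jan 1 Tuesday, leap
1980 matches on both conditions.

1980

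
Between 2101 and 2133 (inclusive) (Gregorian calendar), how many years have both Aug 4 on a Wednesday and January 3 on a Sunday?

3

Check each year's weekday for Aug 4 and January 3:
  2101: Thu/Mon  2102: Fri/Tue  2103: Sat/Wed  2104: Mon/Thu  2105: Tue/Sat  2106: Wed/Sun ✓  2107: Thu/Mon  2108: Sat/Tue  2109: Sun/Thu  2110: Mon/Fri  2111: Tue/Sat  2112: Thu/Sun  2113: Fri/Tue  2114: Sat/Wed  …(5 more)…  2120: Sun/Wed  2121: Mon/Fri  2122: Tue/Sat  2123: Wed/Sun ✓  2124: Fri/Mon  2125: Sat/Wed  2126: Sun/Thu  2127: Mon/Fri  2128: Wed/Sat  2129: Thu/Mon  2130: Fri/Tue  2131: Sat/Wed  2132: Mon/Thu  2133: Tue/Sat
Both conditions hold in: 2106, 2117, 2123 — 3.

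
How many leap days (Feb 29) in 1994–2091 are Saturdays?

3

Leap years in 1994–2091: 24 of them.
Feb 29 weekday advances by 5 (mod 7) from one leap year to the next four years later (or differs when a century non-leap intervenes).
Leap-day weekdays: 1996:Thu 2000:Tue 2004:Sun 2008:Fri 2012:Wed 2016:Mon 2020:Sat✓ 2024:Thu 2028:Tue 2032:Sun 2036:Fri 2040:Wed 2044:Mon 2048:Sat✓ 2052:Thu 2056:Tue 2060:Sun 2064:Fri 2068:Wed 2072:Mon 2076:Sat✓ 2080:Thu 2084:Tue 2088:Sun
Saturday: 2020, 2048, 2076 → 3.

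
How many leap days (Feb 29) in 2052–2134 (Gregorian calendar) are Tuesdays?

3

Leap years in 2052–2134: 20 of them.
Feb 29 weekday advances by 5 (mod 7) from one leap year to the next four years later (or differs when a century non-leap intervenes).
Leap-day weekdays: 2052:Thu 2056:Tue✓ 2060:Sun 2064:Fri 2068:Wed 2072:Mon 2076:Sat 2080:Thu 2084:Tue✓ 2088:Sun 2092:Fri 2096:Wed 2104:Fri 2108:Wed 2112:Mon 2116:Sat 2120:Thu 2124:Tue✓ 2128:Sun 2132:Fri
Tuesday: 2056, 2084, 2124 → 3.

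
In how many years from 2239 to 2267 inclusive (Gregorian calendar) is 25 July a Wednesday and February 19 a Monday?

3

Check each year's weekday for 25 July and February 19:
  2239: Thu/Tue  2240: Sat/Wed  2241: Sun/Fri  2242: Mon/Sat  2243: Tue/Sun  2244: Thu/Mon  2245: Fri/Wed  2246: Sat/Thu  2247: Sun/Fri  2248: Tue/Sat  2249: Wed/Mon ✓  2250: Thu/Tue  2251: Fri/Wed  2252: Sun/Thu  2253: Mon/Sat  2254: Tue/Sun  2255: Wed/Mon ✓  2256: Fri/Tue  2257: Sat/Thu  2258: Sun/Fri  2259: Mon/Sat  2260: Wed/Sun  2261: Thu/Tue  2262: Fri/Wed  2263: Sat/Thu  2264: Mon/Fri  2265: Tue/Sun  2266: Wed/Mon ✓  2267: Thu/Tue
Both conditions hold in: 2249, 2255, 2266 — 3.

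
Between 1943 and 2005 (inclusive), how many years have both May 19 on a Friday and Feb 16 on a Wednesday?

3

Check each year's weekday for May 19 and Feb 16:
  1943: Wed/Tue  1944: Fri/Wed ✓  1945: Sat/Fri  1946: Sun/Sat  1947: Mon/Sun  1948: Wed/Mon  1949: Thu/Wed  1950: Fri/Thu  1951: Sat/Fri  1952: Mon/Sat  1953: Tue/Mon  1954: Wed/Tue  1955: Thu/Wed  1956: Sat/Thu  …(35 more)…  1992: Tue/Sun  1993: Wed/Tue  1994: Thu/Wed  1995: Fri/Thu  1996: Sun/Fri  1997: Mon/Sun  1998: Tue/Mon  1999: Wed/Tue  2000: Fri/Wed ✓  2001: Sat/Fri  2002: Sun/Sat  2003: Mon/Sun  2004: Wed/Mon  2005: Thu/Wed
Both conditions hold in: 1944, 1972, 2000 — 3.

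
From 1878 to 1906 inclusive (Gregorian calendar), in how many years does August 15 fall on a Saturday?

Track August 15's weekday year by year (advancing +1, or +2 across a Feb 29):
  1878: Thu  1879: Fri (+1)  1880: Sun (+2)  1881: Mon (+1)  1882: Tue (+1)
  1883: Wed (+1)  1884: Fri (+2)  1885: Sat (+1) ✓  1886: Sun (+1)  1887: Mon (+1)
  1888: Wed (+2)  1889: Thu (+1)  1890: Fri (+1)  1891: Sat (+1) ✓  1892: Mon (+2)
  1893: Tue (+1)  1894: Wed (+1)  1895: Thu (+1)  1896: Sat (+2) ✓  1897: Sun (+1)
  1898: Mon (+1)  1899: Tue (+1)  1900: Wed (+1)  1901: Thu (+1)  1902: Fri (+1)
  1903: Sat (+1) ✓  1904: Mon (+2)  1905: Tue (+1)  1906: Wed (+1)
Saturday years: 1885, 1891, 1896, 1903 — 4 in total.

4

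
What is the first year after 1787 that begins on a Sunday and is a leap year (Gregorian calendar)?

1792

Jan 1 advances by 2 weekdays after a leap year and by 1 after a common year.
1787: Jan 1 is Monday.
1788: Tuesday (leap)
1789: Thursday
1790: Friday
1791: Saturday
1792: Sunday (leap)
1792 begins on a Sunday and is a leap year.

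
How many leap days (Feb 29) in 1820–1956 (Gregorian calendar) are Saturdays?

Leap years in 1820–1956: 34 of them.
Feb 29 weekday advances by 5 (mod 7) from one leap year to the next four years later (or differs when a century non-leap intervenes).
Leap-day weekdays: 1820:Tue 1824:Sun 1828:Fri 1832:Wed 1836:Mon 1840:Sat✓ 1844:Thu 1848:Tue 1852:Sun 1856:Fri 1860:Wed 1864:Mon 1868:Sat✓ …(8 more)… 1908:Sat✓ 1912:Thu 1916:Tue 1920:Sun 1924:Fri 1928:Wed 1932:Mon 1936:Sat✓ 1940:Thu 1944:Tue 1948:Sun 1952:Fri 1956:Wed
Saturday: 1840, 1868, 1896, 1908, 1936 → 5.

5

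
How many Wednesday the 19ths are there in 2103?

Check the 19th of each month of 2103: Jan 19: Fri, Feb 19: Mon, Mar 19: Mon, Apr 19: Thu, May 19: Sat, Jun 19: Tue, Jul 19: Thu, Aug 19: Sun, Sep 19: Wed, Oct 19: Fri, Nov 19: Mon, Dec 19: Wed.
Wednesday occurs in September, December — 2 months.

2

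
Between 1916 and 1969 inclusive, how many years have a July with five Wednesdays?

23

July has 31 days; it has five Wednesdays when Wednesday falls among the first (month-length − 28) days — i.e. when July 1 is one of Wednesday/Tuesday/Monday.
July 1 by year: 1916:Sat 1917:Sun 1918:Mon✓ 1919:Tue✓ 1920:Thu 1921:Fri 1922:Sat 1923:Sun 1924:Tue✓ 1925:Wed✓ 1926:Thu 1927:Fri 1928:Sun 1929:Mon✓ 1930:Tue✓ …(24 more)… 1955:Fri 1956:Sun 1957:Mon✓ 1958:Tue✓ 1959:Wed✓ 1960:Fri 1961:Sat 1962:Sun 1963:Mon✓ 1964:Wed✓ 1965:Thu 1966:Fri 1967:Sat 1968:Mon✓ 1969:Tue✓
Years with five Wednesdays: 1918, 1919, 1924, 1925, 1929, 1930, 1931, 1935, 1936, 1940, 1941, 1942, 1946, 1947, 1952, 1953, 1957, 1958, 1959, 1963, 1964, 1968, 1969 → 23.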